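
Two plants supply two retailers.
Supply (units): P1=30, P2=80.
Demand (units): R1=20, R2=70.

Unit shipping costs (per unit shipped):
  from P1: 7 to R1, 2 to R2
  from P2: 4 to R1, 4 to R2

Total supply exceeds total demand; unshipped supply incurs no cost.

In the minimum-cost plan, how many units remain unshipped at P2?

20

Minimum-cost shipments:
  P1→R2: 30 × 2 = 60
  P2→R1: 20 × 4 = 80
  P2→R2: 40 × 4 = 160
Total cost = 300.
P2 ships 60 of its 80, leaving 20.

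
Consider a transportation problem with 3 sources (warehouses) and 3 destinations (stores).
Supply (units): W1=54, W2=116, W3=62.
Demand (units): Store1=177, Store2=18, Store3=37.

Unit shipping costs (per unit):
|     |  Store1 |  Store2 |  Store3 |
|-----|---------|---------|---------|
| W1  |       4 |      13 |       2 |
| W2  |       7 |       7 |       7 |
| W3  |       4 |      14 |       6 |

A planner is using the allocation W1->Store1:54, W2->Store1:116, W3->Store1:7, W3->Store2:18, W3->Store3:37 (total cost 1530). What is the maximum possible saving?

Current plan cost = 54·4 + 116·7 + 7·4 + 18·14 + 37·6 = 1530.
Optimal plan:
  W1 to Store1: 17 units
  W1 to Store3: 37 units
  W2 to Store1: 98 units
  W2 to Store2: 18 units
  W3 to Store1: 62 units
Optimal cost = 1202.
Saving = 1530 − 1202 = 328.

328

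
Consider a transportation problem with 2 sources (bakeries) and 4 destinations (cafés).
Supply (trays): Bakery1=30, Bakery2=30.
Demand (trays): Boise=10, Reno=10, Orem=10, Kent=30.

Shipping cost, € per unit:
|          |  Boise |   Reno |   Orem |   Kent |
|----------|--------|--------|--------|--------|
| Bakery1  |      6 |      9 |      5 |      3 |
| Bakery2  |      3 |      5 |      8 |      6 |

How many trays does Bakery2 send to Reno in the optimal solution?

10

Solving gives:
  Bakery1->Orem: 10 × €5 = €50
  Bakery1->Kent: 20 × €3 = €60
  Bakery2->Boise: 10 × €3 = €30
  Bakery2->Reno: 10 × €5 = €50
  Bakery2->Kent: 10 × €6 = €60
Total cost = €250.
So Bakery2→Reno carries 10 trays.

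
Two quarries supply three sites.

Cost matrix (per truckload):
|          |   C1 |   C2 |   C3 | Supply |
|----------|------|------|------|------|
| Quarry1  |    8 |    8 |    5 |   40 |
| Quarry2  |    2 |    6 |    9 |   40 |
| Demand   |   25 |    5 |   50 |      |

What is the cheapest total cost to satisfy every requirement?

One minimum-cost allocation:
  Quarry1->C3: 40 × 5 = 200
  Quarry2->C1: 25 × 2 = 50
  Quarry2->C2: 5 × 6 = 30
  Quarry2->C3: 10 × 9 = 90
Total = 200 + 50 + 30 + 90 = 370.

370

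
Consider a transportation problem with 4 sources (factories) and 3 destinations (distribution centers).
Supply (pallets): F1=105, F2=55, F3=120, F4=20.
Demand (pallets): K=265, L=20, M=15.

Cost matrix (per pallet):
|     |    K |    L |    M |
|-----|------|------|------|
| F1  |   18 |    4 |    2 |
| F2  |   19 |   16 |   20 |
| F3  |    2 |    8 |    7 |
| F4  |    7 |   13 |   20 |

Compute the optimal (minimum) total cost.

2795

A cheapest plan:
  F1–K: 70 × 18 = 1260
  F1–L: 20 × 4 = 80
  F1–M: 15 × 2 = 30
  F2–K: 55 × 19 = 1045
  F3–K: 120 × 2 = 240
  F4–K: 20 × 7 = 140
Total = 1260 + 80 + 30 + 1045 + 240 + 140 = 2795.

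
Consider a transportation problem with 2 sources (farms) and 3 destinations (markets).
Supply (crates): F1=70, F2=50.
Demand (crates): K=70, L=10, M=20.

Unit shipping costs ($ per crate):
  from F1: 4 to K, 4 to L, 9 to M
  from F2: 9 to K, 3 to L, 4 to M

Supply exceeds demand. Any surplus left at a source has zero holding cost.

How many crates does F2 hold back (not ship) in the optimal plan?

Minimum-cost shipments:
  F1 to K: 70 × $4 = $280
  F2 to L: 10 × $3 = $30
  F2 to M: 20 × $4 = $80
Total cost = $390.
F2 ships 30 of its 50, leaving 20.

20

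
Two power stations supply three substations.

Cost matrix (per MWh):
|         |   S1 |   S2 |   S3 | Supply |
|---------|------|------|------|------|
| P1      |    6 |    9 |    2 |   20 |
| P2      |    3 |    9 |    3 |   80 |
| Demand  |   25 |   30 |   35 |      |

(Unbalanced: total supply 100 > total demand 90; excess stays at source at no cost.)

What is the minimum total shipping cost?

430

Optimal allocation:
  P1->S3: 20 × 2 = 40
  P2->S1: 25 × 3 = 75
  P2->S2: 30 × 9 = 270
  P2->S3: 15 × 3 = 45
Total = 40 + 75 + 270 + 45 = 430.
(Supply check: P1 ships 20; P2 ships 70.)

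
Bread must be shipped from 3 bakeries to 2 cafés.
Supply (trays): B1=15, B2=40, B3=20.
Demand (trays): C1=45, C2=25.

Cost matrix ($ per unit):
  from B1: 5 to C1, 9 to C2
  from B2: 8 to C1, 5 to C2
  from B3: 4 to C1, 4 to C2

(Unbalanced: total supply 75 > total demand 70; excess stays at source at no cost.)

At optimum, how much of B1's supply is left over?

0

Minimum-cost shipments:
  B1 to C1: 15 × $5 = $75
  B2 to C1: 10 × $8 = $80
  B2 to C2: 25 × $5 = $125
  B3 to C1: 20 × $4 = $80
Total cost = $360.
B1 ships 15 of its 15, leaving 0.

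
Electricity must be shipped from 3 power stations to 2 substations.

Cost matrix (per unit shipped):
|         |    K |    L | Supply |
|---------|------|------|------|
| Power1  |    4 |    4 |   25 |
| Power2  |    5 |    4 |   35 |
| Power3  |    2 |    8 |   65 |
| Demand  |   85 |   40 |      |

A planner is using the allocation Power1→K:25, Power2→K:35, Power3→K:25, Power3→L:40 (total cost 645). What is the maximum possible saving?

275

Current plan cost = 25·4 + 35·5 + 25·2 + 40·8 = 645.
Optimal plan:
  Power1 to K: 20 × 4 = 80
  Power1 to L: 5 × 4 = 20
  Power2 to L: 35 × 4 = 140
  Power3 to K: 65 × 2 = 130
Optimal cost = 370.
Saving = 645 − 370 = 275.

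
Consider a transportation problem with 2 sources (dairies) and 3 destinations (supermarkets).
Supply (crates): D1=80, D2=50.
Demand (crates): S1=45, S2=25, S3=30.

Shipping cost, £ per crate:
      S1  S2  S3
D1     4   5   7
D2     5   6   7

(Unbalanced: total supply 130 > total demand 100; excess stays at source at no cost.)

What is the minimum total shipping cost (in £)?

515

Optimal allocation:
  D1 to S1: 45 × £4 = £180
  D1 to S2: 25 × £5 = £125
  D1 to S3: 10 × £7 = £70
  D2 to S3: 20 × £7 = £140
Total = 180 + 125 + 70 + 140 = £515.
(Supply check: D1 ships 80; D2 ships 20.)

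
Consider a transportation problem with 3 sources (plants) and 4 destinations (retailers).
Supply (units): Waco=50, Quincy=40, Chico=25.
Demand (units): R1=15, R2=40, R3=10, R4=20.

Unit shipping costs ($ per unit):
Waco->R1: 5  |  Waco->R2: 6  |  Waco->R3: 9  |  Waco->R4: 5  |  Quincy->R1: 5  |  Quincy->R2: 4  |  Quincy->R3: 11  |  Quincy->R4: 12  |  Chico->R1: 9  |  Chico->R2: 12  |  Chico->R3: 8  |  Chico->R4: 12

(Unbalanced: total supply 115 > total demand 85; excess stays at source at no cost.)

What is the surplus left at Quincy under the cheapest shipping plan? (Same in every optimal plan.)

0

Minimum-cost shipments:
  Waco→R1: 15 × $5 = $75
  Waco→R4: 20 × $5 = $100
  Quincy→R2: 40 × $4 = $160
  Chico→R3: 10 × $8 = $80
Total cost = $415.
Quincy ships 40 of its 40, leaving 0.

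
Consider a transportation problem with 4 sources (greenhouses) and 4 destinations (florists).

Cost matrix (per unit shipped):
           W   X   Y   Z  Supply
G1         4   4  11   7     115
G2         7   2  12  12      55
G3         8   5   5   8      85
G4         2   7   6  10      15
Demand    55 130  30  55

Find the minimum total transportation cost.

1190

Optimal allocation:
  G1–W: 40 bunches
  G1–X: 20 bunches
  G1–Z: 55 bunches
  G2–X: 55 bunches
  G3–X: 55 bunches
  G3–Y: 30 bunches
  G4–W: 15 bunches
Total cost = 1190.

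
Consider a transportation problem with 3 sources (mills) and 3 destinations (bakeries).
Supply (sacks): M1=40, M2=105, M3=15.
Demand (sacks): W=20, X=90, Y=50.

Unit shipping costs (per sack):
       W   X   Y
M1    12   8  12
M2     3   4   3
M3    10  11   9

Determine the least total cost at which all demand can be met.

An optimal shipping plan:
  M1–X: 40 × 8 = 320
  M2–W: 20 × 3 = 60
  M2–X: 50 × 4 = 200
  M2–Y: 35 × 3 = 105
  M3–Y: 15 × 9 = 135
Total = 320 + 60 + 200 + 105 + 135 = 820.

820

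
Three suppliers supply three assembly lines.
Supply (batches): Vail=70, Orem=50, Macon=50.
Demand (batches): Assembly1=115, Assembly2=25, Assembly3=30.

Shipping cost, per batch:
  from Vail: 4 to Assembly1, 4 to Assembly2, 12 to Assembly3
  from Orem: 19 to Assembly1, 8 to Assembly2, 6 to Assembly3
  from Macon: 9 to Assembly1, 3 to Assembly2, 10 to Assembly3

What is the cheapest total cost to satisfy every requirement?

1040

Optimal allocation:
  Vail→Assembly1: 70 × 4 = 280
  Orem→Assembly2: 20 × 8 = 160
  Orem→Assembly3: 30 × 6 = 180
  Macon→Assembly1: 45 × 9 = 405
  Macon→Assembly2: 5 × 3 = 15
Total = 280 + 160 + 180 + 405 + 15 = 1040.
(Supply check: Vail ships 70; Orem ships 50; Macon ships 50.)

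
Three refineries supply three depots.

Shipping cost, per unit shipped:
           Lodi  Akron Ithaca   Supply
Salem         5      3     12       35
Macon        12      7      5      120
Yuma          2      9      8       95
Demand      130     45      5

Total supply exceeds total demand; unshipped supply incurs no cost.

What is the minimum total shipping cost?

Optimal allocation:
  Salem->Lodi: 35 × 5 = 175
  Macon->Akron: 45 × 7 = 315
  Macon->Ithaca: 5 × 5 = 25
  Yuma->Lodi: 95 × 2 = 190
Total = 175 + 315 + 25 + 190 = 705.

705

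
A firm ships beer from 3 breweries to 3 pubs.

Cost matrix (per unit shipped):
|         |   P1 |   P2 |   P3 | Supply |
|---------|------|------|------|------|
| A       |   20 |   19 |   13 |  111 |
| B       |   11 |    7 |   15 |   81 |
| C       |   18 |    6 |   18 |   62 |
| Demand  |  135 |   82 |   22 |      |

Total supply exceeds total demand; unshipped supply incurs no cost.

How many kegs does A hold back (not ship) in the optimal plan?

Minimum-cost shipments:
  A–P1: 74 × 20 = 1480
  A–P3: 22 × 13 = 286
  B–P1: 61 × 11 = 671
  B–P2: 20 × 7 = 140
  C–P2: 62 × 6 = 372
Total cost = 2949.
A ships 96 of its 111, leaving 15.

15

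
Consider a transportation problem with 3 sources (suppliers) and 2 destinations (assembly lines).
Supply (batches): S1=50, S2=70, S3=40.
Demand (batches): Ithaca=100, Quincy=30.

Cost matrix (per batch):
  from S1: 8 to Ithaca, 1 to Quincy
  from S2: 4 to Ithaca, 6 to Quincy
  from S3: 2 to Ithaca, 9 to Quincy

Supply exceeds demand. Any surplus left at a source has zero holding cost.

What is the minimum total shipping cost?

One minimum-cost allocation:
  S1→Quincy: 30 × 1 = 30
  S2→Ithaca: 60 × 4 = 240
  S3→Ithaca: 40 × 2 = 80
Total = 30 + 240 + 80 = 350.
(Supply check: S1 ships 30; S2 ships 60; S3 ships 40.)

350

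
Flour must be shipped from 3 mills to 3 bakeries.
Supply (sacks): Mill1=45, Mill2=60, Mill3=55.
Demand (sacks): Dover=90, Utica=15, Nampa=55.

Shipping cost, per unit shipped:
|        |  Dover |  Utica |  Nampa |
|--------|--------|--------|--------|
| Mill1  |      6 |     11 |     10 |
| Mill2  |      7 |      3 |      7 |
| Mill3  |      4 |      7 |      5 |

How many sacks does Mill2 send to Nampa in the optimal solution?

Optimal shipments:
  Mill1 to Dover: 45 × 6 = 270
  Mill2 to Utica: 15 × 3 = 45
  Mill2 to Nampa: 45 × 7 = 315
  Mill3 to Dover: 45 × 4 = 180
  Mill3 to Nampa: 10 × 5 = 50
Total cost = 860.
So Mill2→Nampa carries 45 sacks.

45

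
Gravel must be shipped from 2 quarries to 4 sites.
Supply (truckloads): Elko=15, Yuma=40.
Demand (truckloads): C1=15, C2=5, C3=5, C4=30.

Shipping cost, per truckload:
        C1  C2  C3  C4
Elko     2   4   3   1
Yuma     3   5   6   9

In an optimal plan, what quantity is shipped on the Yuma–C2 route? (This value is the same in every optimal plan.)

5

The minimum-cost plan:
  Elko to C4: 15 × 1 = 15
  Yuma to C1: 15 × 3 = 45
  Yuma to C2: 5 × 5 = 25
  Yuma to C3: 5 × 6 = 30
  Yuma to C4: 15 × 9 = 135
Total cost = 250.
So Yuma→C2 carries 5 truckloads.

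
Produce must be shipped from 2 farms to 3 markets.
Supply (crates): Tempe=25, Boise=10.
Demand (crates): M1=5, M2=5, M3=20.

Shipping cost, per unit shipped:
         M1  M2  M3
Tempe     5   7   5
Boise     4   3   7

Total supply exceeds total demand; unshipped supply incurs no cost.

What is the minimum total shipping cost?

An optimal shipping plan:
  Tempe to M3: 20 × 5 = 100
  Boise to M1: 5 × 4 = 20
  Boise to M2: 5 × 3 = 15
Total = 100 + 20 + 15 = 135.

135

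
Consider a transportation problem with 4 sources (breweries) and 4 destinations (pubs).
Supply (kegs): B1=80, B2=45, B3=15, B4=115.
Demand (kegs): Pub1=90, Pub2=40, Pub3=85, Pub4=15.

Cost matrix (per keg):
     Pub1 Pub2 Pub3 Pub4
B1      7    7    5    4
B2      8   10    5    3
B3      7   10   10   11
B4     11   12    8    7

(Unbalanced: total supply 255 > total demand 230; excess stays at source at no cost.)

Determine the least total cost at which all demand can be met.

1685

One minimum-cost allocation:
  B1->Pub1: 40 × 7 = 280
  B1->Pub2: 40 × 7 = 280
  B2->Pub3: 30 × 5 = 150
  B2->Pub4: 15 × 3 = 45
  B3->Pub1: 15 × 7 = 105
  B4->Pub1: 35 × 11 = 385
  B4->Pub3: 55 × 8 = 440
Total = 280 + 280 + 150 + 45 + 105 + 385 + 440 = 1685.
(Supply check: B1 ships 80; B2 ships 45; B3 ships 15; B4 ships 90.)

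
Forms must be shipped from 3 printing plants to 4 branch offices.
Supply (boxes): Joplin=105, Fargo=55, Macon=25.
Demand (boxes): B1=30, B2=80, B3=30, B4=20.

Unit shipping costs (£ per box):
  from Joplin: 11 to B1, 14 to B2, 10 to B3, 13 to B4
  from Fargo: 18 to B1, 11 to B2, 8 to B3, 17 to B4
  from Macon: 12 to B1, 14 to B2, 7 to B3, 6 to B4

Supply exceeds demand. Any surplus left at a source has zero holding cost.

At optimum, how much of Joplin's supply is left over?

An optimal plan:
  Joplin–B1: 30 boxes
  Joplin–B2: 25 boxes
  Joplin–B3: 25 boxes
  Fargo–B2: 55 boxes
  Macon–B3: 5 boxes
  Macon–B4: 20 boxes
Total cost = £1690.
Joplin ships 80 of its 105, leaving 25.

25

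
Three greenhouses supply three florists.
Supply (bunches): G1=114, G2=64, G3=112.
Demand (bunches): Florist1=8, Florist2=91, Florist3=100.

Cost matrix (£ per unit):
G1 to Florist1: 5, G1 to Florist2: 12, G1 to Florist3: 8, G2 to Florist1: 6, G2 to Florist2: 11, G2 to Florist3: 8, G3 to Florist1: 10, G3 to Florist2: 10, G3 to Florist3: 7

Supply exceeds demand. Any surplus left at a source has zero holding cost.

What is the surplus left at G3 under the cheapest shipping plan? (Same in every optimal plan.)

0

An optimal plan:
  G1–Florist1: 8 bunches
  G1–Florist3: 15 bunches
  G2–Florist2: 64 bunches
  G3–Florist2: 27 bunches
  G3–Florist3: 85 bunches
Total cost = £1729.
G3 ships 112 of its 112, leaving 0.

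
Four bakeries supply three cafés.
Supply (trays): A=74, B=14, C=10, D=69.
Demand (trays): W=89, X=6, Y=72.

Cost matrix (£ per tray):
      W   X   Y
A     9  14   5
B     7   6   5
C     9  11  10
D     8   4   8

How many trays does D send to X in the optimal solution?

Optimal shipments:
  A to W: 2 × £9 = £18
  A to Y: 72 × £5 = £360
  B to W: 14 × £7 = £98
  C to W: 10 × £9 = £90
  D to W: 63 × £8 = £504
  D to X: 6 × £4 = £24
Total cost = £1094.
So D→X carries 6 trays.

6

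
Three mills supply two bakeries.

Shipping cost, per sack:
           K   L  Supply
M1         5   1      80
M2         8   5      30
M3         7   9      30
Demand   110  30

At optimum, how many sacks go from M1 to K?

50

The minimum-cost plan:
  M1–K: 50 × 5 = 250
  M1–L: 30 × 1 = 30
  M2–K: 30 × 8 = 240
  M3–K: 30 × 7 = 210
Total cost = 730.
So M1→K carries 50 sacks.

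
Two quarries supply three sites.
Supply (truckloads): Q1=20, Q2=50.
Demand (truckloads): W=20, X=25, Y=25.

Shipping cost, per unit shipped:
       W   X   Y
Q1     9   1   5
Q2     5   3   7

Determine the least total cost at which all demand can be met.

310

A cheapest plan:
  Q1→X: 20 truckloads
  Q2→W: 20 truckloads
  Q2→X: 5 truckloads
  Q2→Y: 25 truckloads
Total cost = 310.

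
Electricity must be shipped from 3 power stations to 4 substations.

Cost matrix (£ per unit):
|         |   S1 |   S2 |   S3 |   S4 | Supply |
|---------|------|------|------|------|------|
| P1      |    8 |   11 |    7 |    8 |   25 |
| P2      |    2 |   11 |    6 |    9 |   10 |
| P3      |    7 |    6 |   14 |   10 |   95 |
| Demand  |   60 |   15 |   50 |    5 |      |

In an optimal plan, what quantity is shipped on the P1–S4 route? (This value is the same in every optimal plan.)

0

The minimum-cost plan:
  P1–S3: 25 × £7 = £175
  P2–S3: 10 × £6 = £60
  P3–S1: 60 × £7 = £420
  P3–S2: 15 × £6 = £90
  P3–S3: 15 × £14 = £210
  P3–S4: 5 × £10 = £50
Total cost = £1005.
The route P1→S4 is not used.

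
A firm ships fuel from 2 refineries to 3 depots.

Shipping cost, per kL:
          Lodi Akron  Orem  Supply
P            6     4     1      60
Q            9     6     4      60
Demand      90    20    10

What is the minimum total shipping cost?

One minimum-cost allocation:
  P to Lodi: 50 × 6 = 300
  P to Orem: 10 × 1 = 10
  Q to Lodi: 40 × 9 = 360
  Q to Akron: 20 × 6 = 120
Total = 300 + 10 + 360 + 120 = 790.

790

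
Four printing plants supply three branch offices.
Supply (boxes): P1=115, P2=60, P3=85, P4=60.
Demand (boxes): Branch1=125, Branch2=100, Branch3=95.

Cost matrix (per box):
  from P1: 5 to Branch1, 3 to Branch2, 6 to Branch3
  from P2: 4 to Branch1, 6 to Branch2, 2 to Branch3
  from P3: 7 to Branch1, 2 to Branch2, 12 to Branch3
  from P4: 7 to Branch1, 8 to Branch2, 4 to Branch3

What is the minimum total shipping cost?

1125

Optimal allocation:
  P1→Branch1: 100 boxes
  P1→Branch2: 15 boxes
  P2→Branch1: 25 boxes
  P2→Branch3: 35 boxes
  P3→Branch2: 85 boxes
  P4→Branch3: 60 boxes
Total cost = 1125.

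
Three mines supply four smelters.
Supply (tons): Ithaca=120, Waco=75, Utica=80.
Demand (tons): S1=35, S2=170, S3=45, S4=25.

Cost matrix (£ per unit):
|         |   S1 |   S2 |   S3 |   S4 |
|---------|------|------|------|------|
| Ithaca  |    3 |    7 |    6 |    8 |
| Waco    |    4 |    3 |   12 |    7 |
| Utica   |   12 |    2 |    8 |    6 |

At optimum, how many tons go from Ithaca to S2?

15

The minimum-cost plan:
  Ithaca->S1: 35 × £3 = £105
  Ithaca->S2: 15 × £7 = £105
  Ithaca->S3: 45 × £6 = £270
  Ithaca->S4: 25 × £8 = £200
  Waco->S2: 75 × £3 = £225
  Utica->S2: 80 × £2 = £160
Total cost = £1065.
So Ithaca→S2 carries 15 tons.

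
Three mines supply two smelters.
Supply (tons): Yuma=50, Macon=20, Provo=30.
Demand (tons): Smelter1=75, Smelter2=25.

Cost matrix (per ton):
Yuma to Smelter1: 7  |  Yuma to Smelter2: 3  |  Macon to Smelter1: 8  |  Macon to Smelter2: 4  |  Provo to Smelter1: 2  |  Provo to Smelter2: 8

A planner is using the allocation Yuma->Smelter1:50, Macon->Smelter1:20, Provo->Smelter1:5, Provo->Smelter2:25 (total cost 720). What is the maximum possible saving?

Current plan cost = 50·7 + 20·8 + 5·2 + 25·8 = 720.
Optimal plan:
  Yuma to Smelter1: 25 × 7 = 175
  Yuma to Smelter2: 25 × 3 = 75
  Macon to Smelter1: 20 × 8 = 160
  Provo to Smelter1: 30 × 2 = 60
Optimal cost = 470.
Saving = 720 − 470 = 250.

250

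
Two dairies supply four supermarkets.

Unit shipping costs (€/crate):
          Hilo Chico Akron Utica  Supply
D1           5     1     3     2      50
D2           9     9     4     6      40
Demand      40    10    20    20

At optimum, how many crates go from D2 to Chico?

Solving gives:
  D1–Hilo: 40 crates
  D1–Chico: 10 crates
  D2–Akron: 20 crates
  D2–Utica: 20 crates
Total cost = €410.
The route D2→Chico is not used.

0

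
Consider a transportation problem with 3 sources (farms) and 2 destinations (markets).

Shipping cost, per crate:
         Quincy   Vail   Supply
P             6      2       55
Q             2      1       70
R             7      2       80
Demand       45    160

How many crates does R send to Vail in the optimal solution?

80

Solving gives:
  P to Vail: 55 × 2 = 110
  Q to Quincy: 45 × 2 = 90
  Q to Vail: 25 × 1 = 25
  R to Vail: 80 × 2 = 160
Total cost = 385.
So R→Vail carries 80 crates.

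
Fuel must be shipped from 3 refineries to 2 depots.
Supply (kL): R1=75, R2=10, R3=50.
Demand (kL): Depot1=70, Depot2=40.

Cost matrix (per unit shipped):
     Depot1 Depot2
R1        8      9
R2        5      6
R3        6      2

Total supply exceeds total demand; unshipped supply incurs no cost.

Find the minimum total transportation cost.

590

An optimal shipping plan:
  R1→Depot1: 50 kL
  R2→Depot1: 10 kL
  R3→Depot1: 10 kL
  R3→Depot2: 40 kL
Total cost = 590.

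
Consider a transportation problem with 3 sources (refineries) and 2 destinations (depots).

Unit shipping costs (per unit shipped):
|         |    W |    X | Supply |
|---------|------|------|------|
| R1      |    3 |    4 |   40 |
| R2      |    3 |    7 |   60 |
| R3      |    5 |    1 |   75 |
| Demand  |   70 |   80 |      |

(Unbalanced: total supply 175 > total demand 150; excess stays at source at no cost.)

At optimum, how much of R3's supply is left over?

0

An optimal plan:
  R1 to W: 10 × 3 = 30
  R1 to X: 5 × 4 = 20
  R2 to W: 60 × 3 = 180
  R3 to X: 75 × 1 = 75
Total cost = 305.
R3 ships 75 of its 75, leaving 0.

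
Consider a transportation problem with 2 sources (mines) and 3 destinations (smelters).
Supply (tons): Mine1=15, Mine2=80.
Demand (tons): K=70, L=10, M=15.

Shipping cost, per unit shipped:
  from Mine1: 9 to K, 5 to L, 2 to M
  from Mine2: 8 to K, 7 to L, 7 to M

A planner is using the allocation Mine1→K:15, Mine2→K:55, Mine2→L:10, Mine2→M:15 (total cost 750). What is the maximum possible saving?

90

Current plan cost = 15·9 + 55·8 + 10·7 + 15·7 = 750.
Optimal plan:
  Mine1–M: 15 × 2 = 30
  Mine2–K: 70 × 8 = 560
  Mine2–L: 10 × 7 = 70
Optimal cost = 660.
Saving = 750 − 660 = 90.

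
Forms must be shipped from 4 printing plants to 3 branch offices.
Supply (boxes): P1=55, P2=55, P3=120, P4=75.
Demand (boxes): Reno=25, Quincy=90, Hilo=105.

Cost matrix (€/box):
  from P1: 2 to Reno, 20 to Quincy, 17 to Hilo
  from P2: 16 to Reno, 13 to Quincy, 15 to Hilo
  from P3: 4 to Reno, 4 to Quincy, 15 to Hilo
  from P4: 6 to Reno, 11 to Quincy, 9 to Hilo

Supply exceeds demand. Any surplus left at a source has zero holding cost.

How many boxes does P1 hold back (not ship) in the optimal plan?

30

Minimum-cost shipments:
  P1 to Reno: 25 × €2 = €50
  P3 to Quincy: 90 × €4 = €360
  P3 to Hilo: 30 × €15 = €450
  P4 to Hilo: 75 × €9 = €675
Total cost = €1535.
P1 ships 25 of its 55, leaving 30.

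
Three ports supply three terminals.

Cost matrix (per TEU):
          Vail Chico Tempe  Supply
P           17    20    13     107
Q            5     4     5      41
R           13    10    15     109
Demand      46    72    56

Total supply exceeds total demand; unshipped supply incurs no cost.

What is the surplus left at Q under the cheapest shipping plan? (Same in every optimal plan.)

0

An optimal plan:
  P->Tempe: 24 × 13 = 312
  Q->Vail: 9 × 5 = 45
  Q->Tempe: 32 × 5 = 160
  R->Vail: 37 × 13 = 481
  R->Chico: 72 × 10 = 720
Total cost = 1718.
Q ships 41 of its 41, leaving 0.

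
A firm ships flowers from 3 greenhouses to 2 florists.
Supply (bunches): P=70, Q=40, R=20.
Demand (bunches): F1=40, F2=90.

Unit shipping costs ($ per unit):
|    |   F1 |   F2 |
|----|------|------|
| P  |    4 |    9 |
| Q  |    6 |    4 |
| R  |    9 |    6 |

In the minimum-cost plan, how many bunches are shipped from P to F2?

30

The minimum-cost plan:
  P to F1: 40 bunches
  P to F2: 30 bunches
  Q to F2: 40 bunches
  R to F2: 20 bunches
Total cost = $710.
So P→F2 carries 30 bunches.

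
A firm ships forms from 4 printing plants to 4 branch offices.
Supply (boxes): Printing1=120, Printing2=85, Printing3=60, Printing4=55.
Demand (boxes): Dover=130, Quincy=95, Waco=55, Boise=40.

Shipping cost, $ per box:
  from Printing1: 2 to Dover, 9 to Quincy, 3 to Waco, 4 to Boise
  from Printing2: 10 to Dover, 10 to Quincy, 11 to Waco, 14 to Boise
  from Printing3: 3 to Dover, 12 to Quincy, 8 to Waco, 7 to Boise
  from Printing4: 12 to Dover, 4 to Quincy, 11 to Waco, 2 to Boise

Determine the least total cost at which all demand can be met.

1465

One minimum-cost allocation:
  Printing1→Dover: 65 × $2 = $130
  Printing1→Waco: 55 × $3 = $165
  Printing2→Dover: 5 × $10 = $50
  Printing2→Quincy: 80 × $10 = $800
  Printing3→Dover: 60 × $3 = $180
  Printing4→Quincy: 15 × $4 = $60
  Printing4→Boise: 40 × $2 = $80
Total = 130 + 165 + 50 + 800 + 180 + 60 + 80 = $1465.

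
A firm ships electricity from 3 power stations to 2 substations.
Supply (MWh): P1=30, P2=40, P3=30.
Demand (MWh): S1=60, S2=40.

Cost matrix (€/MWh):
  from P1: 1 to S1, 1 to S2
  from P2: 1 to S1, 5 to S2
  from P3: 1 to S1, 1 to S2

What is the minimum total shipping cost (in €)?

A cheapest plan:
  P1->S1: 20 × €1 = €20
  P1->S2: 10 × €1 = €10
  P2->S1: 40 × €1 = €40
  P3->S2: 30 × €1 = €30
Total = 20 + 10 + 40 + 30 = €100.

100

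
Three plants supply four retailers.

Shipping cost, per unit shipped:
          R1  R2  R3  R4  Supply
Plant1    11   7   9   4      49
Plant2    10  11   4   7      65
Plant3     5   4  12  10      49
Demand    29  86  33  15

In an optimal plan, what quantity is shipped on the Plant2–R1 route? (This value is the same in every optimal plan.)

29

Solving gives:
  Plant1–R2: 37 × 7 = 259
  Plant1–R4: 12 × 4 = 48
  Plant2–R1: 29 × 10 = 290
  Plant2–R3: 33 × 4 = 132
  Plant2–R4: 3 × 7 = 21
  Plant3–R2: 49 × 4 = 196
Total cost = 946.
So Plant2→R1 carries 29 units.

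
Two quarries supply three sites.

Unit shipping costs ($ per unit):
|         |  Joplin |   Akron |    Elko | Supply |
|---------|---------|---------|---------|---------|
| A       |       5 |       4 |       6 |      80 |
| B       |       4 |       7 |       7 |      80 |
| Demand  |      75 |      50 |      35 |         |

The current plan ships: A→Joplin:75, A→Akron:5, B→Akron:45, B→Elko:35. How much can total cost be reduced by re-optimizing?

240

Current plan cost = 75·5 + 5·4 + 45·7 + 35·7 = $955.
Optimal plan:
  A->Akron: 50 truckloads
  A->Elko: 30 truckloads
  B->Joplin: 75 truckloads
  B->Elko: 5 truckloads
Optimal cost = $715.
Saving = 955 − 715 = $240.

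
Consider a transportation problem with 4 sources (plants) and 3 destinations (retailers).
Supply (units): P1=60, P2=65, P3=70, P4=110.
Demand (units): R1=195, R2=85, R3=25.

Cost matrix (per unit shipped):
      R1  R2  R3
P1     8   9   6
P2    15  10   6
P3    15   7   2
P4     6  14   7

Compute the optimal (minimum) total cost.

One minimum-cost allocation:
  P1–R1: 60 units
  P2–R1: 25 units
  P2–R2: 40 units
  P3–R2: 45 units
  P3–R3: 25 units
  P4–R1: 110 units
Total cost = 2280.
(Supply check: P1 ships 60; P2 ships 65; P3 ships 70; P4 ships 110.)

2280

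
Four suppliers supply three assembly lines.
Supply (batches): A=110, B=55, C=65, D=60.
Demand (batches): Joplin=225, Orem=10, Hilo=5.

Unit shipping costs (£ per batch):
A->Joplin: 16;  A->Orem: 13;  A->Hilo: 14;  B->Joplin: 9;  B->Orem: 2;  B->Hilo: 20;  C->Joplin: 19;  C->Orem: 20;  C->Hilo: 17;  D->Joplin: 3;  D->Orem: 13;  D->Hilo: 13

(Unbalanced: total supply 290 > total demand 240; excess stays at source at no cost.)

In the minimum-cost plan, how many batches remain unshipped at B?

Minimum-cost shipments:
  A to Joplin: 110 × £16 = £1760
  B to Joplin: 45 × £9 = £405
  B to Orem: 10 × £2 = £20
  C to Joplin: 10 × £19 = £190
  C to Hilo: 5 × £17 = £85
  D to Joplin: 60 × £3 = £180
Total cost = £2640.
B ships 55 of its 55, leaving 0.

0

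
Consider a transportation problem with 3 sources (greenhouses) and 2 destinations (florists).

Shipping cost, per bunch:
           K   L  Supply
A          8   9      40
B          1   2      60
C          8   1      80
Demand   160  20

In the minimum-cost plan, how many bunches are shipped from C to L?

20

Solving gives:
  A->K: 40 × 8 = 320
  B->K: 60 × 1 = 60
  C->K: 60 × 8 = 480
  C->L: 20 × 1 = 20
Total cost = 880.
So C→L carries 20 bunches.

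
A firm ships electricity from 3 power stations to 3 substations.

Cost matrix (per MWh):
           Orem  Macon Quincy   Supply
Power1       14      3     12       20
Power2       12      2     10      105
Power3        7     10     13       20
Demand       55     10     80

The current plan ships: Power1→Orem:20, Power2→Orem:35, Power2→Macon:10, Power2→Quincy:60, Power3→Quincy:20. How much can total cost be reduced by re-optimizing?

170

Current plan cost = 20·14 + 35·12 + 10·2 + 60·10 + 20·13 = 1580.
Optimal plan:
  Power1–Macon: 10 × 3 = 30
  Power1–Quincy: 10 × 12 = 120
  Power2–Orem: 35 × 12 = 420
  Power2–Quincy: 70 × 10 = 700
  Power3–Orem: 20 × 7 = 140
Optimal cost = 1410.
Saving = 1580 − 1410 = 170.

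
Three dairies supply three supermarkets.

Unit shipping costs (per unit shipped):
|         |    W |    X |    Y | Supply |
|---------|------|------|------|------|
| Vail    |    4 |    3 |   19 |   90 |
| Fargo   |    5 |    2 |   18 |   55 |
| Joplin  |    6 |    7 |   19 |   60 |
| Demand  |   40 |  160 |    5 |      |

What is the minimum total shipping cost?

820

A cheapest plan:
  Vail–X: 90 crates
  Fargo–X: 55 crates
  Joplin–W: 40 crates
  Joplin–X: 15 crates
  Joplin–Y: 5 crates
Total cost = 820.
(Supply check: Vail ships 90; Fargo ships 55; Joplin ships 60.)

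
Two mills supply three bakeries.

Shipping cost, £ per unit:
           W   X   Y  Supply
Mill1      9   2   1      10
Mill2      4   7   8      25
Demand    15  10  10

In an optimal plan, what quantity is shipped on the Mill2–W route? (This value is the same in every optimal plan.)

15

Solving gives:
  Mill1 to Y: 10 sacks
  Mill2 to W: 15 sacks
  Mill2 to X: 10 sacks
Total cost = £140.
So Mill2→W carries 15 sacks.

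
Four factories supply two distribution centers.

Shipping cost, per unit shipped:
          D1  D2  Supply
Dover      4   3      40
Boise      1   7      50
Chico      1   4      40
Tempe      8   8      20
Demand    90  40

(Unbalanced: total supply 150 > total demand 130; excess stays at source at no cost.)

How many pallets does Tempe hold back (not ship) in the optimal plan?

An optimal plan:
  Dover to D2: 40 × 3 = 120
  Boise to D1: 50 × 1 = 50
  Chico to D1: 40 × 1 = 40
Total cost = 210.
Tempe ships 0 of its 20, leaving 20.

20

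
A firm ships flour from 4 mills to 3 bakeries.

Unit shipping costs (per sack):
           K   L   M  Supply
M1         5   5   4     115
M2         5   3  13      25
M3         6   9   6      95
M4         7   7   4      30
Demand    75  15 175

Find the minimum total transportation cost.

One minimum-cost allocation:
  M1 to M: 115 sacks
  M2 to K: 10 sacks
  M2 to L: 15 sacks
  M3 to K: 65 sacks
  M3 to M: 30 sacks
  M4 to M: 30 sacks
Total cost = 1245.

1245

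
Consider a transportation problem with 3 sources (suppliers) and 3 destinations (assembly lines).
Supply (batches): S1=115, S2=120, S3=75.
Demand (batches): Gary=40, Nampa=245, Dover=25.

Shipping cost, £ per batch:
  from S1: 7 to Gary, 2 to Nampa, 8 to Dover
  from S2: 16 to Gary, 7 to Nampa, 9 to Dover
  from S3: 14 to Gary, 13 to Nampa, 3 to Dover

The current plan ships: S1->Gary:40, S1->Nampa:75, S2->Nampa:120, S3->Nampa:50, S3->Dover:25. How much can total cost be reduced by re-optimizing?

Current plan cost = 40·7 + 75·2 + 120·7 + 50·13 + 25·3 = £1995.
Optimal plan:
  S1 to Nampa: 115 × £2 = £230
  S2 to Nampa: 120 × £7 = £840
  S3 to Gary: 40 × £14 = £560
  S3 to Nampa: 10 × £13 = £130
  S3 to Dover: 25 × £3 = £75
Optimal cost = £1835.
Saving = 1995 − 1835 = £160.

160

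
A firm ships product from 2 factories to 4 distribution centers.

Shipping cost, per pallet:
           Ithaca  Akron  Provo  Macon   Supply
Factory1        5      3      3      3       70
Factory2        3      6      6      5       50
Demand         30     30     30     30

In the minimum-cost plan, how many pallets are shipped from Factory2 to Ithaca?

Optimal shipments:
  Factory1->Akron: 30 × 3 = 90
  Factory1->Provo: 30 × 3 = 90
  Factory1->Macon: 10 × 3 = 30
  Factory2->Ithaca: 30 × 3 = 90
  Factory2->Macon: 20 × 5 = 100
Total cost = 400.
So Factory2→Ithaca carries 30 pallets.

30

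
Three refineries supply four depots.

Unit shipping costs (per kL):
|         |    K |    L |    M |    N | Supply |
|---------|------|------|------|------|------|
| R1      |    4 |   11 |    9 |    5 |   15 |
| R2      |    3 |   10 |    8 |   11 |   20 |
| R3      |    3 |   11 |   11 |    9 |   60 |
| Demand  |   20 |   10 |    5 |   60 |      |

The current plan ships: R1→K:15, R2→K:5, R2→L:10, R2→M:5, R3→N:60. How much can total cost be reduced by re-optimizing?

75

Current plan cost = 15·4 + 5·3 + 10·10 + 5·8 + 60·9 = 755.
Optimal plan:
  R1->N: 15 × 5 = 75
  R2->K: 5 × 3 = 15
  R2->L: 10 × 10 = 100
  R2->M: 5 × 8 = 40
  R3->K: 15 × 3 = 45
  R3->N: 45 × 9 = 405
Optimal cost = 680.
Saving = 755 − 680 = 75.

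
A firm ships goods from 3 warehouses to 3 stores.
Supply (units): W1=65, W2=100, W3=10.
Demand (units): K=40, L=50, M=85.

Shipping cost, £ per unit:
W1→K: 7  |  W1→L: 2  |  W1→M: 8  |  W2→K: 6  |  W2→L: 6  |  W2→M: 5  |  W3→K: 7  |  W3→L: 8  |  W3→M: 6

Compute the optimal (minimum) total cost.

790

One minimum-cost allocation:
  W1–K: 15 units
  W1–L: 50 units
  W2–K: 15 units
  W2–M: 85 units
  W3–K: 10 units
Total cost = £790.
(Supply check: W1 ships 65; W2 ships 100; W3 ships 10.)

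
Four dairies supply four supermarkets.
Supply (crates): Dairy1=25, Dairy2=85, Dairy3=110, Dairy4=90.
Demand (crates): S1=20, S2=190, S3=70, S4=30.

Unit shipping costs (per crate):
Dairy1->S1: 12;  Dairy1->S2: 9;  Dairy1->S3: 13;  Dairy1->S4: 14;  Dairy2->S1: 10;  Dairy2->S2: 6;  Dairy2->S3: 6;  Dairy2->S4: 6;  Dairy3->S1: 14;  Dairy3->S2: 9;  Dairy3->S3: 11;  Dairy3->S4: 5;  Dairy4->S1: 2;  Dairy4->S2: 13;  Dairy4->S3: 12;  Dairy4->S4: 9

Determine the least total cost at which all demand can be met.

An optimal shipping plan:
  Dairy1–S2: 25 × 9 = 225
  Dairy2–S2: 85 × 6 = 510
  Dairy3–S2: 80 × 9 = 720
  Dairy3–S4: 30 × 5 = 150
  Dairy4–S1: 20 × 2 = 40
  Dairy4–S3: 70 × 12 = 840
Total = 225 + 510 + 720 + 150 + 40 + 840 = 2485.
(Supply check: Dairy1 ships 25; Dairy2 ships 85; Dairy3 ships 110; Dairy4 ships 90.)

2485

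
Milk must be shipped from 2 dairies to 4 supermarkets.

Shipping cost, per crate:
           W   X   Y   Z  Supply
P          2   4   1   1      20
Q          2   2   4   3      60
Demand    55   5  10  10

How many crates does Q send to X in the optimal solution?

The minimum-cost plan:
  P→Y: 10 × 1 = 10
  P→Z: 10 × 1 = 10
  Q→W: 55 × 2 = 110
  Q→X: 5 × 2 = 10
Total cost = 140.
So Q→X carries 5 crates.

5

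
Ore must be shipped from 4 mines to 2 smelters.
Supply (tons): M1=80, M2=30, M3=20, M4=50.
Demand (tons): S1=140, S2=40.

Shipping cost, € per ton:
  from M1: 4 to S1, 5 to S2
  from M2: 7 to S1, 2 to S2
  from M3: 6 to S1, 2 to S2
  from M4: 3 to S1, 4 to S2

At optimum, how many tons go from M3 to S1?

10

The minimum-cost plan:
  M1→S1: 80 × €4 = €320
  M2→S2: 30 × €2 = €60
  M3→S1: 10 × €6 = €60
  M3→S2: 10 × €2 = €20
  M4→S1: 50 × €3 = €150
Total cost = €610.
So M3→S1 carries 10 tons.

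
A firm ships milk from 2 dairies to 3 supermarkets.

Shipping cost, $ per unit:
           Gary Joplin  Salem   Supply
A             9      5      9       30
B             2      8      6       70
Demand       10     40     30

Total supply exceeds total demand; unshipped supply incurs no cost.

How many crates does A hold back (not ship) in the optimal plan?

0

An optimal plan:
  A→Joplin: 30 × $5 = $150
  B→Gary: 10 × $2 = $20
  B→Joplin: 10 × $8 = $80
  B→Salem: 30 × $6 = $180
Total cost = $430.
A ships 30 of its 30, leaving 0.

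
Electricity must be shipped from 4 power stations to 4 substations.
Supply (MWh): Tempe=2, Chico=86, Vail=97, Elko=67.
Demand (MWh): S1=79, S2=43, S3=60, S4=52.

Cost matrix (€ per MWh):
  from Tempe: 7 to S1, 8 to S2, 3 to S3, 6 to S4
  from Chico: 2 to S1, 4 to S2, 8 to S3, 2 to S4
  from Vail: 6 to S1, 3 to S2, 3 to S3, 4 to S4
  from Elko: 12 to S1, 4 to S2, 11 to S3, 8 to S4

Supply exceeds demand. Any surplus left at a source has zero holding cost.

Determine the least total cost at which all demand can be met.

728

Optimal allocation:
  Tempe->S3: 2 × €3 = €6
  Chico->S1: 79 × €2 = €158
  Chico->S4: 7 × €2 = €14
  Vail->S3: 58 × €3 = €174
  Vail->S4: 39 × €4 = €156
  Elko->S2: 43 × €4 = €172
  Elko->S4: 6 × €8 = €48
Total = 6 + 158 + 14 + 174 + 156 + 172 + 48 = €728.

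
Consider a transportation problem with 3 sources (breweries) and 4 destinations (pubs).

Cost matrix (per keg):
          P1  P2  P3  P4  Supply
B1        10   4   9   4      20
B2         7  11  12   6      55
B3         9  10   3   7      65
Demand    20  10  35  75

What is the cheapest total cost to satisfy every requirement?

A cheapest plan:
  B1 to P2: 10 × 4 = 40
  B1 to P4: 10 × 4 = 40
  B2 to P1: 20 × 7 = 140
  B2 to P4: 35 × 6 = 210
  B3 to P3: 35 × 3 = 105
  B3 to P4: 30 × 7 = 210
Total = 40 + 40 + 140 + 210 + 105 + 210 = 745.

745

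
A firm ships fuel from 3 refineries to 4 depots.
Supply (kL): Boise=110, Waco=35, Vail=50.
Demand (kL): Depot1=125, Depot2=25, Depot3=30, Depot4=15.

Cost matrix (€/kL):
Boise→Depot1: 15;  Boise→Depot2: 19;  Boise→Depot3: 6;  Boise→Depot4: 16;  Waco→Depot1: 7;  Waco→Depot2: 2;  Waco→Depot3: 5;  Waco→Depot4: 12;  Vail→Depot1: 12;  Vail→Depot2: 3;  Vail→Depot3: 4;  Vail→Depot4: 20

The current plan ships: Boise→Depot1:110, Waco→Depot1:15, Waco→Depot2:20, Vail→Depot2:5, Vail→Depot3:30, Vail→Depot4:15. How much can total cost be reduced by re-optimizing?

Current plan cost = 110·15 + 15·7 + 20·2 + 5·3 + 30·4 + 15·20 = €2230.
Optimal plan:
  Boise→Depot1: 65 × €15 = €975
  Boise→Depot3: 30 × €6 = €180
  Boise→Depot4: 15 × €16 = €240
  Waco→Depot1: 35 × €7 = €245
  Vail→Depot1: 25 × €12 = €300
  Vail→Depot2: 25 × €3 = €75
Optimal cost = €2015.
Saving = 2230 − 2015 = €215.

215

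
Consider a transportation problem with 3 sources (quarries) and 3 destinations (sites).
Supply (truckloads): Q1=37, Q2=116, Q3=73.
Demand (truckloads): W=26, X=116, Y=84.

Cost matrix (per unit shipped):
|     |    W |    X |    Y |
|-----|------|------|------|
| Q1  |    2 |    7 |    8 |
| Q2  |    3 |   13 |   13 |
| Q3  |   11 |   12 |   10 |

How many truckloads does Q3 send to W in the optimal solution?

0

Optimal shipments:
  Q1->X: 37 truckloads
  Q2->W: 26 truckloads
  Q2->X: 79 truckloads
  Q2->Y: 11 truckloads
  Q3->Y: 73 truckloads
Total cost = 2237.
The route Q3→W is not used.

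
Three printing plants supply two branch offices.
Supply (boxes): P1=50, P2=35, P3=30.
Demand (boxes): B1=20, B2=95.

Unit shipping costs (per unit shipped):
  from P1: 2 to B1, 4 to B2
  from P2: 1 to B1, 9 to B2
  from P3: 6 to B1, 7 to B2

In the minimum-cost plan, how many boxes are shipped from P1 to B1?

Optimal shipments:
  P1->B2: 50 boxes
  P2->B1: 20 boxes
  P2->B2: 15 boxes
  P3->B2: 30 boxes
Total cost = 565.
The route P1→B1 is not used.

0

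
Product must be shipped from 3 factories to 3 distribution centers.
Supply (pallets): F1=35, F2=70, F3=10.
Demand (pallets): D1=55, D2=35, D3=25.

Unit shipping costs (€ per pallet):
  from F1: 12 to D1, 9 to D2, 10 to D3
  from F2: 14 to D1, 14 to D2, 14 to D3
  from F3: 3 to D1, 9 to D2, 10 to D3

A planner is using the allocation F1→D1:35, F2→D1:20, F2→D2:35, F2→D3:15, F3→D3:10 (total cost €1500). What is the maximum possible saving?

175

Current plan cost = 35·12 + 20·14 + 35·14 + 15·14 + 10·10 = €1500.
Optimal plan:
  F1->D2: 35 pallets
  F2->D1: 45 pallets
  F2->D3: 25 pallets
  F3->D1: 10 pallets
Optimal cost = €1325.
Saving = 1500 − 1325 = €175.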